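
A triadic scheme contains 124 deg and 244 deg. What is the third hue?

A triad spaces three hues 120° apart.
The full set is {4°, 124°, 244°}.

4°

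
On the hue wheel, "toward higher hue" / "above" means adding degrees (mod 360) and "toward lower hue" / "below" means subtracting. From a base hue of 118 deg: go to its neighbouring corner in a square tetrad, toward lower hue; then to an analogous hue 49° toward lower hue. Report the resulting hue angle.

339°

−90° (square ↓): 118 − 90 = 28°
−49° (analog 49° ↓): 28 − 49 = -21 → -21 + 360 = 339°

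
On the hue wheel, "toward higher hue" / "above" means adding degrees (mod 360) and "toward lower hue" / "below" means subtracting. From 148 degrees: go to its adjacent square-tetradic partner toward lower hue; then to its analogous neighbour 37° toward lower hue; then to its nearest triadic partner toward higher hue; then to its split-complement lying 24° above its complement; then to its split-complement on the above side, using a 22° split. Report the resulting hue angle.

187°

−90° (square ↓): 148 − 90 = 58°
−37° (analog 37° ↓): 58 − 37 = 21°
+120° (triadic ↑): 21 + 120 = 141°
+204° (split-comp 24° ↑): 141 + 204 = 345°
+202° (split-comp 22° ↑): 345 + 202 = 547 → 547 − 360 = 187°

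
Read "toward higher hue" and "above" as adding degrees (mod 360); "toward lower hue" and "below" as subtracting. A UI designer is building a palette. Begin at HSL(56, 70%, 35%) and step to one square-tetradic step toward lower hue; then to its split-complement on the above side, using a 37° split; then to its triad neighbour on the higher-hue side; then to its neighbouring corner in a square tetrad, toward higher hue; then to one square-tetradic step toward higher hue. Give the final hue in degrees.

123°

−90° (square ↓): 56 − 90 = -34 → -34 + 360 = 326°
+217° (split-comp 37° ↑): 326 + 217 = 543 → 543 − 360 = 183°
+120° (triadic ↑): 183 + 120 = 303°
+90° (square ↑): 303 + 90 = 393 → 393 − 360 = 33°
+90° (square ↑): 33 + 90 = 123°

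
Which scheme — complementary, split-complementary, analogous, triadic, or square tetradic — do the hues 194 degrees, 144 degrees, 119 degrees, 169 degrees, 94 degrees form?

Sort the hues: 94°, 119°, 144°, 169°, 194°.
Successive gaps around the wheel: 25°, 25°, 25°, 25°, 260°.
A run of hues at equal small steps (25°) with one large closing gap is an analogous group.

analogous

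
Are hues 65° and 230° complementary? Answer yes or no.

Angular distance: |65 − 230| = 165 = 165°.
Complementary requires 180°.

no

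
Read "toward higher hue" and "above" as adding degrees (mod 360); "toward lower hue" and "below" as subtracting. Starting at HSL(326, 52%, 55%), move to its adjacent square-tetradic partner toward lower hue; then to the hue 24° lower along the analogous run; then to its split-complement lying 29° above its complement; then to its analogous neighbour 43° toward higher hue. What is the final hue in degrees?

326 − 90 = 236°   (square ↓)
236 − 24 = 212°   (analog 24° ↓)
212 + 209 = 421 → 421 − 360 = 61°   (split-comp 29° ↑)
61 + 43 = 104°   (analog 43° ↑)

104°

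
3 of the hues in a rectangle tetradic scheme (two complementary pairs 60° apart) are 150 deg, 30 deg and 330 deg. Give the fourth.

A rectangular tetradic uses two complementary pairs 60° apart: offsets 0°, 60°, 180°, 240°.
Among {30°, 150°, 330°}, 330° and 150° are a 180° pair.
The remaining hue 30° needs its own complement: 30 + 180 = 210°

210°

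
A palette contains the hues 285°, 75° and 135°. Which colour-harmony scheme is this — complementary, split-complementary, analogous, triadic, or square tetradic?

split-complementary

Sort the hues: 75°, 135°, 285°.
Successive gaps around the wheel: 60°, 150°, 150°.
Two 150° gaps and one 60° gap — a base hue opposite a pair of accents 30° either side of its complement — is the split-complementary pattern.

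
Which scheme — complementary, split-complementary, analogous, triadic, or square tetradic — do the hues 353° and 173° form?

Sort the hues: 173°, 353°.
Successive gaps around the wheel: 180°, 180°.
Two hues 180° apart are complementary.

complementary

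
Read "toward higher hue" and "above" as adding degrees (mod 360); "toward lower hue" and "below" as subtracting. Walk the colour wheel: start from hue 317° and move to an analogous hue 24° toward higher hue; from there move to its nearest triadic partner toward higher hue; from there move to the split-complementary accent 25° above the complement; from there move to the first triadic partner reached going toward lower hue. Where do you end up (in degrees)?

+24° (analog 24° ↑): 317 + 24 = 341°
+120° (triadic ↑): 341 + 120 = 461 → 461 − 360 = 101°
+205° (split-comp 25° ↑): 101 + 205 = 306°
−120° (triadic ↓): 306 − 120 = 186°

186°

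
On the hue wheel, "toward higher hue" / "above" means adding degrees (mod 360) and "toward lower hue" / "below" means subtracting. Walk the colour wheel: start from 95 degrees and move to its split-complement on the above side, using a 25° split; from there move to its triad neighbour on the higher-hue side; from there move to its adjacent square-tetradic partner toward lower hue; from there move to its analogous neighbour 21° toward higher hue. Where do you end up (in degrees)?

351°

95 + 205 = 300°   (split-comp 25° ↑)
300 + 120 = 420 → 420 − 360 = 60°   (triadic ↑)
60 − 90 = -30 → -30 + 360 = 330°   (square ↓)
330 + 21 = 351°   (analog 21° ↑)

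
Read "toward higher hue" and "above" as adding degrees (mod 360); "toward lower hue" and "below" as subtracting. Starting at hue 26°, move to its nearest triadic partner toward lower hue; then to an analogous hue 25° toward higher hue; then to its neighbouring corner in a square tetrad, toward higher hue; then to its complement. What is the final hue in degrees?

201°

26 − 120 = -94 → -94 + 360 = 266°   (triadic ↓)
266 + 25 = 291°   (analog 25° ↑)
291 + 90 = 381 → 381 − 360 = 21°   (square ↑)
21 + 180 = 201°   (complement)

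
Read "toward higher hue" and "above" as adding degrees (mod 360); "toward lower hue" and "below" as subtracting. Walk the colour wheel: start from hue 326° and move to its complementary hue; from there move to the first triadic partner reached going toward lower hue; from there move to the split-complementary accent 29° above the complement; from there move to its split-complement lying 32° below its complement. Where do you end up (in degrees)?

+180° (complement): 326 + 180 = 506 → 506 − 360 = 146°
−120° (triadic ↓): 146 − 120 = 26°
+209° (split-comp 29° ↑): 26 + 209 = 235°
+148° (split-comp 32° ↓): 235 + 148 = 383 → 383 − 360 = 23°

23°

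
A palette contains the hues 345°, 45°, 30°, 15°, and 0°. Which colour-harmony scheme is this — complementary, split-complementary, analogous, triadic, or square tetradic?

analogous

Sort the hues: 0°, 15°, 30°, 45°, 345°.
Successive gaps around the wheel: 15°, 15°, 15°, 300°, 15°.
A run of hues at equal small steps (15°) with one large closing gap is an analogous group.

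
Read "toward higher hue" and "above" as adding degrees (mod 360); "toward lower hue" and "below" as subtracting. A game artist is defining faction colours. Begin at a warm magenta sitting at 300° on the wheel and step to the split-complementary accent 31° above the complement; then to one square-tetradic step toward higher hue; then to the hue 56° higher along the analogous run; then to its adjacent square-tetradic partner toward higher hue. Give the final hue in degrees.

300 + 211 = 511 → 511 − 360 = 151°   (split-comp 31° ↑)
151 + 90 = 241°   (square ↑)
241 + 56 = 297°   (analog 56° ↑)
297 + 90 = 387 → 387 − 360 = 27°   (square ↑)

27°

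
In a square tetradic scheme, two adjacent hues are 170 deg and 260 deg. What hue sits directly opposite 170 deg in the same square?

350°

A square tetradic scheme places four hues 90° apart; opposite corners are 180° apart.
170 + 180 = 350°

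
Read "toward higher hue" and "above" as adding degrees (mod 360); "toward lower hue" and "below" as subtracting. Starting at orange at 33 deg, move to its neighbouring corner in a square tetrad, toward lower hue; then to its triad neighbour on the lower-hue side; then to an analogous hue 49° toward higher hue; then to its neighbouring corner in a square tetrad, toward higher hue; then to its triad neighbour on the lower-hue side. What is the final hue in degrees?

square ↓ −90°: 33 − 90 = -57 → -57 + 360 = 303°
triadic ↓ −120°: 303 − 120 = 183°
analog 49° ↑ +49°: 183 + 49 = 232°
square ↑ +90°: 232 + 90 = 322°
triadic ↓ −120°: 322 − 120 = 202°

202°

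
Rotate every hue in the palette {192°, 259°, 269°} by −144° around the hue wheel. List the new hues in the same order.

48°, 115°, 125°

192 − 144 = 48°
259 − 144 = 115°
269 − 144 = 125°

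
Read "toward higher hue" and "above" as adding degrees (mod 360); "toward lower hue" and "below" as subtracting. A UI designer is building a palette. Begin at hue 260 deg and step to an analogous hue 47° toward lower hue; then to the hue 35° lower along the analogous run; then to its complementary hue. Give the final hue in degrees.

analog 47° ↓ −47°: 260 − 47 = 213°
analog 35° ↓ −35°: 213 − 35 = 178°
complement +180°: 178 + 180 = 358°

358°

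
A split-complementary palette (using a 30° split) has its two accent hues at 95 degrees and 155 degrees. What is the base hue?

305°

The accents sit 30° either side of the complement, so the complement is their short-arc midpoint on the wheel.
Short-arc midpoint of 95° and 155°: 125°.
Base is 180° from the complement: 125 − 180 = -55 → -55 + 360 = 305°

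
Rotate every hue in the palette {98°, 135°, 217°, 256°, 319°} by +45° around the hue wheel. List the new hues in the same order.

143°, 180°, 262°, 301°, 4°

98 + 45 = 143°
135 + 45 = 180°
217 + 45 = 262°
256 + 45 = 301°
319 + 45 = 364 → 364 − 360 = 4°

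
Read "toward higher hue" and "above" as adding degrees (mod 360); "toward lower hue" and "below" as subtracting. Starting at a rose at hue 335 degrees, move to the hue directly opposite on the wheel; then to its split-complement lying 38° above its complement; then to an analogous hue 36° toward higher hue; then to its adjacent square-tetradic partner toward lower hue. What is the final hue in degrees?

319°

complement +180°: 335 + 180 = 515 → 515 − 360 = 155°
split-comp 38° ↑ +218°: 155 + 218 = 373 → 373 − 360 = 13°
analog 36° ↑ +36°: 13 + 36 = 49°
square ↓ −90°: 49 − 90 = -41 → -41 + 360 = 319°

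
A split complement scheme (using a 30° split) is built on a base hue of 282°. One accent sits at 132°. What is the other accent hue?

72°

Split-complementary hues sit 30° either side of the complement.
Complement of the base 282°: 282 + 180 = 462 → 462 − 360 = 102°
The given accent 132° is 30° one side of 102°; the other accent sits 30° the other side: 102 − 30 = 72°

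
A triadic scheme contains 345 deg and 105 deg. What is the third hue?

225°

A triad spaces three hues 120° apart.
The full set is {105°, 225°, 345°}.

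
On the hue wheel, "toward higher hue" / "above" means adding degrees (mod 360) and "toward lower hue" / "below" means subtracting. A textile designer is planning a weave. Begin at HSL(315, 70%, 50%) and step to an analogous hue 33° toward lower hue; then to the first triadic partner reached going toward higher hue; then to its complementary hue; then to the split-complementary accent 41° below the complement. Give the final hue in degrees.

315 − 33 = 282°   (analog 33° ↓)
282 + 120 = 402 → 402 − 360 = 42°   (triadic ↑)
42 + 180 = 222°   (complement)
222 + 139 = 361 → 361 − 360 = 1°   (split-comp 41° ↓)

1°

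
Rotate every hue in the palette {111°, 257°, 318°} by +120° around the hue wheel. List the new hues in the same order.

231°, 17°, 78°

111 + 120 = 231°
257 + 120 = 377 → 377 − 360 = 17°
318 + 120 = 438 → 438 − 360 = 78°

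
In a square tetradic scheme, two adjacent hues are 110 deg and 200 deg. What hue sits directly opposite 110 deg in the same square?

290°

A square tetradic scheme places four hues 90° apart; opposite corners are 180° apart.
110 + 180 = 290°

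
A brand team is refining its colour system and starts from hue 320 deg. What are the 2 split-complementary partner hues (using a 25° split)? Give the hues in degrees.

Split-complementary hues sit 25° either side of the complement.
Complement of 320 deg: 320 + 180 = 500 → 500 − 360 = 140°
140 − 25 = 115°
140 + 25 = 165°

115° and 165°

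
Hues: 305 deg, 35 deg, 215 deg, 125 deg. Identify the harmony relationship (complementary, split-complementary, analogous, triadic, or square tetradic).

square tetradic

Sort the hues: 35°, 125°, 215°, 305°.
Successive gaps around the wheel: 90°, 90°, 90°, 90°.
Four hues every 90° form a square tetradic scheme.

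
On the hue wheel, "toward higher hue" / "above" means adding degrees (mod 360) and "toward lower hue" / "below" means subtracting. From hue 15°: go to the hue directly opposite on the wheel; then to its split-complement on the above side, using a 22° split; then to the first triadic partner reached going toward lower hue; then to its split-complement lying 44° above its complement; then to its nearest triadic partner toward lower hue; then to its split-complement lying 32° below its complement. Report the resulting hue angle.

15 + 180 = 195°   (complement)
195 + 202 = 397 → 397 − 360 = 37°   (split-comp 22° ↑)
37 − 120 = -83 → -83 + 360 = 277°   (triadic ↓)
277 + 224 = 501 → 501 − 360 = 141°   (split-comp 44° ↑)
141 − 120 = 21°   (triadic ↓)
21 + 148 = 169°   (split-comp 32° ↓)

169°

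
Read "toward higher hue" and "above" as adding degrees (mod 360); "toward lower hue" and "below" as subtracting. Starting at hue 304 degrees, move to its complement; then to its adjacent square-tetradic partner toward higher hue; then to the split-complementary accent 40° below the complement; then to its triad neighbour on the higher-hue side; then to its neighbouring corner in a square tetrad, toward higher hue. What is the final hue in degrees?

204°

304 + 180 = 484 → 484 − 360 = 124°   (complement)
124 + 90 = 214°   (square ↑)
214 + 140 = 354°   (split-comp 40° ↓)
354 + 120 = 474 → 474 − 360 = 114°   (triadic ↑)
114 + 90 = 204°   (square ↑)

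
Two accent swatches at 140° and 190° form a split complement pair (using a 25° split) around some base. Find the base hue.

The accents sit 25° either side of the complement, so the complement is their short-arc midpoint on the wheel.
Short-arc midpoint of 140° and 190°: 165°.
Base is 180° from the complement: 165 − 180 = -15 → -15 + 360 = 345°

345°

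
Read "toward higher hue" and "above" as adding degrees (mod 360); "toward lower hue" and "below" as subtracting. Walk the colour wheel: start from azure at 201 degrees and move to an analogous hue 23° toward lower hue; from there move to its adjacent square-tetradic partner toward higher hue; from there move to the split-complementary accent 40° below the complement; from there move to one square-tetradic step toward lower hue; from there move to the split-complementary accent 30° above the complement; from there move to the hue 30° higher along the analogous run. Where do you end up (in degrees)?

analog 23° ↓ −23°: 201 − 23 = 178°
square ↑ +90°: 178 + 90 = 268°
split-comp 40° ↓ +140°: 268 + 140 = 408 → 408 − 360 = 48°
square ↓ −90°: 48 − 90 = -42 → -42 + 360 = 318°
split-comp 30° ↑ +210°: 318 + 210 = 528 → 528 − 360 = 168°
analog 30° ↑ +30°: 168 + 30 = 198°

198°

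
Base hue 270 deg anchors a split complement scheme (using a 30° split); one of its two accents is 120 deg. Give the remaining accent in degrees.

60°

Split-complementary hues sit 30° either side of the complement.
Complement of the base 270°: 270 + 180 = 450 → 450 − 360 = 90°
The given accent 120° is 30° one side of 90°; the other accent sits 30° the other side: 90 − 30 = 60°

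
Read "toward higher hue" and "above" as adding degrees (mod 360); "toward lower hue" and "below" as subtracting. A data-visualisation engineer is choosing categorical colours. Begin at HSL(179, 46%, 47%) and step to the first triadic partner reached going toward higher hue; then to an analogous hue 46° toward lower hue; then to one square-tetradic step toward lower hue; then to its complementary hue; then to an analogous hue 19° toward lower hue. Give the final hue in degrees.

324°

179 + 120 = 299°   (triadic ↑)
299 − 46 = 253°   (analog 46° ↓)
253 − 90 = 163°   (square ↓)
163 + 180 = 343°   (complement)
343 − 19 = 324°   (analog 19° ↓)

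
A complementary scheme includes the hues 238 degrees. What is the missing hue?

The complement sits 180° across the wheel.
The full set through 238° is {58°, 238°}.
Given {238°}, the missing hue is 58°.

58°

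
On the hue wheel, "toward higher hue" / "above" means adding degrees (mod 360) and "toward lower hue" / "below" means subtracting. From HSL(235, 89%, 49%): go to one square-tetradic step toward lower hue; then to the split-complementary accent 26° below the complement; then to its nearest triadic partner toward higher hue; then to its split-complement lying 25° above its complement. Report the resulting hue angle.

264°

−90° (square ↓): 235 − 90 = 145°
+154° (split-comp 26° ↓): 145 + 154 = 299°
+120° (triadic ↑): 299 + 120 = 419 → 419 − 360 = 59°
+205° (split-comp 25° ↑): 59 + 205 = 264°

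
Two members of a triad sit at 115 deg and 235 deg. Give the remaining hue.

A triad spaces three hues 120° apart.
The full set is {115°, 235°, 355°}.

355°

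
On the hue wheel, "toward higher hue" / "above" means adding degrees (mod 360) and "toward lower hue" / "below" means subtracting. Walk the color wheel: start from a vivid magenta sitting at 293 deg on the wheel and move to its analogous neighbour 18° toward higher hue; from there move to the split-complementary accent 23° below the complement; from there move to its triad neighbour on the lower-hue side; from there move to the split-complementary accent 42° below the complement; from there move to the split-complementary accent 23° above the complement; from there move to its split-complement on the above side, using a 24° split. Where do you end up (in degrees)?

173°

analog 18° ↑ +18°: 293 + 18 = 311°
split-comp 23° ↓ +157°: 311 + 157 = 468 → 468 − 360 = 108°
triadic ↓ −120°: 108 − 120 = -12 → -12 + 360 = 348°
split-comp 42° ↓ +138°: 348 + 138 = 486 → 486 − 360 = 126°
split-comp 23° ↑ +203°: 126 + 203 = 329°
split-comp 24° ↑ +204°: 329 + 204 = 533 → 533 − 360 = 173°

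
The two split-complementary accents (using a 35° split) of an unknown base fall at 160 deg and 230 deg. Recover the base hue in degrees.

15°

The accents sit 35° either side of the complement, so the complement is their short-arc midpoint on the wheel.
Short-arc midpoint of 160° and 230°: 195°.
Base is 180° from the complement: 195 − 180 = 15°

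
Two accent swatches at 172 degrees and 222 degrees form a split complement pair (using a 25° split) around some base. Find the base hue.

The accents sit 25° either side of the complement, so the complement is their short-arc midpoint on the wheel.
Short-arc midpoint of 172° and 222°: 197°.
Base is 180° from the complement: 197 − 180 = 17°

17°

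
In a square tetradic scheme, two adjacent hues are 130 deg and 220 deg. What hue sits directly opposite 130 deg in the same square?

A square tetradic scheme places four hues 90° apart; opposite corners are 180° apart.
130 + 180 = 310°

310°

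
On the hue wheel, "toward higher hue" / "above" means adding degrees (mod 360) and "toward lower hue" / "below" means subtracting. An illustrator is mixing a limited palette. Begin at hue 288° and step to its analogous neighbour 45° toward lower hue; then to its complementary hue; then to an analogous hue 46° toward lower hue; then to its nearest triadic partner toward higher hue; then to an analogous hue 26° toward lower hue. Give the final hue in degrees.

288 − 45 = 243°   (analog 45° ↓)
243 + 180 = 423 → 423 − 360 = 63°   (complement)
63 − 46 = 17°   (analog 46° ↓)
17 + 120 = 137°   (triadic ↑)
137 − 26 = 111°   (analog 26° ↓)

111°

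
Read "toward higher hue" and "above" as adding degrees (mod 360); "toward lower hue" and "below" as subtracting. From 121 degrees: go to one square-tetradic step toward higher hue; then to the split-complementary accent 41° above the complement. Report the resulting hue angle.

+90° (square ↑): 121 + 90 = 211°
+221° (split-comp 41° ↑): 211 + 221 = 432 → 432 − 360 = 72°

72°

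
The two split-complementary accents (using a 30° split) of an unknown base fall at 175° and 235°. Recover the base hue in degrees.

The accents sit 30° either side of the complement, so the complement is their short-arc midpoint on the wheel.
Short-arc midpoint of 175° and 235°: 205°.
Base is 180° from the complement: 205 − 180 = 25°

25°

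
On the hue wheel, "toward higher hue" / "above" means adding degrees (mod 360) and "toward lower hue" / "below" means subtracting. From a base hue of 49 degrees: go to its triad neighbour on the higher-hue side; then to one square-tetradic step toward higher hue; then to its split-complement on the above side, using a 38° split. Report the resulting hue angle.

117°

49 + 120 = 169°   (triadic ↑)
169 + 90 = 259°   (square ↑)
259 + 218 = 477 → 477 − 360 = 117°   (split-comp 38° ↑)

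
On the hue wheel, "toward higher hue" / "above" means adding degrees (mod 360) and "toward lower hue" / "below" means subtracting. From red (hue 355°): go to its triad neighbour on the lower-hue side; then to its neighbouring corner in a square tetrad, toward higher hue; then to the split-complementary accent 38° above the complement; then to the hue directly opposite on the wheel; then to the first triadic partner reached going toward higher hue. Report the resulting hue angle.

triadic ↓ −120°: 355 − 120 = 235°
square ↑ +90°: 235 + 90 = 325°
split-comp 38° ↑ +218°: 325 + 218 = 543 → 543 − 360 = 183°
complement +180°: 183 + 180 = 363 → 363 − 360 = 3°
triadic ↑ +120°: 3 + 120 = 123°

123°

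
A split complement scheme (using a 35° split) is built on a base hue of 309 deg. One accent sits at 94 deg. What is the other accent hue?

164°

Split-complementary hues sit 35° either side of the complement.
Complement of the base 309°: 309 + 180 = 489 → 489 − 360 = 129°
The given accent 94° is 35° one side of 129°; the other accent sits 35° the other side: 129 + 35 = 164°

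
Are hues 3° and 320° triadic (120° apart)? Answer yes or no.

Angular distance: |3 − 320| = 317; shorter arc = 360 − 317 = 43°.
Triadic (120° apart) requires 120°.

no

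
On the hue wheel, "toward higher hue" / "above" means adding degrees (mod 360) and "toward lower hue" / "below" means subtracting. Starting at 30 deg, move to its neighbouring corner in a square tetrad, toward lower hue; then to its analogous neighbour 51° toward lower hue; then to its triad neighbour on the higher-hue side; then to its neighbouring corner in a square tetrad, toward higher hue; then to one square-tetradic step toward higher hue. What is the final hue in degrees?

30 − 90 = -60 → -60 + 360 = 300°   (square ↓)
300 − 51 = 249°   (analog 51° ↓)
249 + 120 = 369 → 369 − 360 = 9°   (triadic ↑)
9 + 90 = 99°   (square ↑)
99 + 90 = 189°   (square ↑)

189°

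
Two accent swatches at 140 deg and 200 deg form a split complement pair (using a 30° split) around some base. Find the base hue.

350°

The accents sit 30° either side of the complement, so the complement is their short-arc midpoint on the wheel.
Short-arc midpoint of 140° and 200°: 170°.
Base is 180° from the complement: 170 − 180 = -10 → -10 + 360 = 350°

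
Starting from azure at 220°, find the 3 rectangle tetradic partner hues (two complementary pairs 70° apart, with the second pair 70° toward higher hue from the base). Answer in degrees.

290°, 40°, and 110°

A rectangular tetradic uses two complementary pairs 70° apart: offsets 0°, 70°, 180°, 250°.
220 + 70 = 290°
220 + 180 = 400 → 400 − 360 = 40°
220 + 250 = 470 → 470 − 360 = 110°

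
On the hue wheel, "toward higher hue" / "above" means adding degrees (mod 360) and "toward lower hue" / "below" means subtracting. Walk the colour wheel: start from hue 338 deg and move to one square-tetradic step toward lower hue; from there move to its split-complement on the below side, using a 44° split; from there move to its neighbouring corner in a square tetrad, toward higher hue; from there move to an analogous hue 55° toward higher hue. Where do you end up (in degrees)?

square ↓ −90°: 338 − 90 = 248°
split-comp 44° ↓ +136°: 248 + 136 = 384 → 384 − 360 = 24°
square ↑ +90°: 24 + 90 = 114°
analog 55° ↑ +55°: 114 + 55 = 169°

169°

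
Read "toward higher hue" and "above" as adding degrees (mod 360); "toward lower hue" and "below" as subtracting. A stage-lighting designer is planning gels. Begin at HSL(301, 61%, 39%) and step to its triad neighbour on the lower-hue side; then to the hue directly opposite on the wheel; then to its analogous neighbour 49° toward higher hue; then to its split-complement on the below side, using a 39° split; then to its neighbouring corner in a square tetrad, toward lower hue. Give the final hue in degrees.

301 − 120 = 181°   (triadic ↓)
181 + 180 = 361 → 361 − 360 = 1°   (complement)
1 + 49 = 50°   (analog 49° ↑)
50 + 141 = 191°   (split-comp 39° ↓)
191 − 90 = 101°   (square ↓)

101°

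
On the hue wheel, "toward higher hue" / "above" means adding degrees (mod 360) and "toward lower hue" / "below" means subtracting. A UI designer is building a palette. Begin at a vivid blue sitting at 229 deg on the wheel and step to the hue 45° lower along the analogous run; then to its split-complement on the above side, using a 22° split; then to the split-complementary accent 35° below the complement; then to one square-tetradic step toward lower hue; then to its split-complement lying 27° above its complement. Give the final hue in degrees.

288°

229 − 45 = 184°   (analog 45° ↓)
184 + 202 = 386 → 386 − 360 = 26°   (split-comp 22° ↑)
26 + 145 = 171°   (split-comp 35° ↓)
171 − 90 = 81°   (square ↓)
81 + 207 = 288°   (split-comp 27° ↑)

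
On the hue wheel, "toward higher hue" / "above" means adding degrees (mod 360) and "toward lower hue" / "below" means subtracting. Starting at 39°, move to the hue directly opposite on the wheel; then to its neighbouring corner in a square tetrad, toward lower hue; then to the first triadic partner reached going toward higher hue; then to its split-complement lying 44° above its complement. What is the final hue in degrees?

complement +180°: 39 + 180 = 219°
square ↓ −90°: 219 − 90 = 129°
triadic ↑ +120°: 129 + 120 = 249°
split-comp 44° ↑ +224°: 249 + 224 = 473 → 473 − 360 = 113°

113°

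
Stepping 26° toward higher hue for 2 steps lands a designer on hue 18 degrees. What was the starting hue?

2 steps of 26° (toward higher hue) give a net shift of +52°.
Start = end − shift: 18 − 52 = -34 → -34 + 360 = 326°

326°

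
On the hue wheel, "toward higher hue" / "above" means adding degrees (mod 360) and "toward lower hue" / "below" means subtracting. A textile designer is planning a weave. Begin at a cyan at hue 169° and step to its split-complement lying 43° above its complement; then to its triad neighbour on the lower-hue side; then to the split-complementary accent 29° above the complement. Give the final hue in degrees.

121°

+223° (split-comp 43° ↑): 169 + 223 = 392 → 392 − 360 = 32°
−120° (triadic ↓): 32 − 120 = -88 → -88 + 360 = 272°
+209° (split-comp 29° ↑): 272 + 209 = 481 → 481 − 360 = 121°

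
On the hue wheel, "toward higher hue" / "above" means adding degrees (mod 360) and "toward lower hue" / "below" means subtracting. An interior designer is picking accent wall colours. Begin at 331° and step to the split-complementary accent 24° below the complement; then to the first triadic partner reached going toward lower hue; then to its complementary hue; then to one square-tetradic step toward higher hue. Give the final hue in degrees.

+156° (split-comp 24° ↓): 331 + 156 = 487 → 487 − 360 = 127°
−120° (triadic ↓): 127 − 120 = 7°
+180° (complement): 7 + 180 = 187°
+90° (square ↑): 187 + 90 = 277°

277°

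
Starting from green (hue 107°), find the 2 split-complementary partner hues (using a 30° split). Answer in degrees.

257° and 317°

Split-complementary hues sit 30° either side of the complement.
Complement of 107°: 107 + 180 = 287°
287 − 30 = 257°
287 + 30 = 317°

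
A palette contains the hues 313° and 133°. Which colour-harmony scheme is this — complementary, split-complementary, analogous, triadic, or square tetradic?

Sort the hues: 133°, 313°.
Successive gaps around the wheel: 180°, 180°.
Two hues 180° apart are complementary.

complementary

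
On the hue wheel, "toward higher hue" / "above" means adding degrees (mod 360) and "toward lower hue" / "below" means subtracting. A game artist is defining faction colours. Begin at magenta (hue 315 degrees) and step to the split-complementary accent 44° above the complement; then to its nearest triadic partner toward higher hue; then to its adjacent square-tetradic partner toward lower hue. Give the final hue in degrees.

209°

315 + 224 = 539 → 539 − 360 = 179°   (split-comp 44° ↑)
179 + 120 = 299°   (triadic ↑)
299 − 90 = 209°   (square ↓)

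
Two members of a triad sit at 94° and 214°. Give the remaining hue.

334°

A triad spaces three hues 120° apart.
The full set is {94°, 214°, 334°}.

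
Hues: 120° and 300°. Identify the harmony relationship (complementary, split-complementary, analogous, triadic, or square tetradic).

complementary

Sort the hues: 120°, 300°.
Successive gaps around the wheel: 180°, 180°.
Two hues 180° apart are complementary.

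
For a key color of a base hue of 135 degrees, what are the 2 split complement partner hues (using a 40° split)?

Split-complementary hues sit 40° either side of the complement.
Complement of 135 degrees: 135 + 180 = 315°
315 − 40 = 275°
315 + 40 = 355°

275° and 355°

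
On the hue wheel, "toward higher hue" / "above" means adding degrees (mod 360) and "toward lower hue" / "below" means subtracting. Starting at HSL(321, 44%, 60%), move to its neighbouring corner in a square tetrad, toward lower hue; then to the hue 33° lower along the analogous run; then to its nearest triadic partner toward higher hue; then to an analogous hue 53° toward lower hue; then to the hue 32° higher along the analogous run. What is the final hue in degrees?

square ↓ −90°: 321 − 90 = 231°
analog 33° ↓ −33°: 231 − 33 = 198°
triadic ↑ +120°: 198 + 120 = 318°
analog 53° ↓ −53°: 318 − 53 = 265°
analog 32° ↑ +32°: 265 + 32 = 297°

297°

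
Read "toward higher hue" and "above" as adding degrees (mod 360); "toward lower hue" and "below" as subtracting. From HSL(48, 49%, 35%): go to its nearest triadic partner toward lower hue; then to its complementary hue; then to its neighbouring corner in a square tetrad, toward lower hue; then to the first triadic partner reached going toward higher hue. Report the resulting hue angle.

138°

−120° (triadic ↓): 48 − 120 = -72 → -72 + 360 = 288°
+180° (complement): 288 + 180 = 468 → 468 − 360 = 108°
−90° (square ↓): 108 − 90 = 18°
+120° (triadic ↑): 18 + 120 = 138°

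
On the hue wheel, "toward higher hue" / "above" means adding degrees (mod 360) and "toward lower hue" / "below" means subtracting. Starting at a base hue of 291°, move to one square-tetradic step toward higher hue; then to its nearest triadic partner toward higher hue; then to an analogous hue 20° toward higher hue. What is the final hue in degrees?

+90° (square ↑): 291 + 90 = 381 → 381 − 360 = 21°
+120° (triadic ↑): 21 + 120 = 141°
+20° (analog 20° ↑): 141 + 20 = 161°

161°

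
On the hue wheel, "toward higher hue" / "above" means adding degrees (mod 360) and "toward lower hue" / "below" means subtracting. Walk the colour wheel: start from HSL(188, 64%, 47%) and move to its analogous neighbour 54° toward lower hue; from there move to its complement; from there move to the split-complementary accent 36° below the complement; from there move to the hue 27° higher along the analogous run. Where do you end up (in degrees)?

125°

−54° (analog 54° ↓): 188 − 54 = 134°
+180° (complement): 134 + 180 = 314°
+144° (split-comp 36° ↓): 314 + 144 = 458 → 458 − 360 = 98°
+27° (analog 27° ↑): 98 + 27 = 125°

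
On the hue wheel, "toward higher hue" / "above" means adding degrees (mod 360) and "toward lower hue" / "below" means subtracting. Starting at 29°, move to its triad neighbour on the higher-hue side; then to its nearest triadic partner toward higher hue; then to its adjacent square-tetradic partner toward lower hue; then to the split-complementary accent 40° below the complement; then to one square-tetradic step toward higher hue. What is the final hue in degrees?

49°

triadic ↑ +120°: 29 + 120 = 149°
triadic ↑ +120°: 149 + 120 = 269°
square ↓ −90°: 269 − 90 = 179°
split-comp 40° ↓ +140°: 179 + 140 = 319°
square ↑ +90°: 319 + 90 = 409 → 409 − 360 = 49°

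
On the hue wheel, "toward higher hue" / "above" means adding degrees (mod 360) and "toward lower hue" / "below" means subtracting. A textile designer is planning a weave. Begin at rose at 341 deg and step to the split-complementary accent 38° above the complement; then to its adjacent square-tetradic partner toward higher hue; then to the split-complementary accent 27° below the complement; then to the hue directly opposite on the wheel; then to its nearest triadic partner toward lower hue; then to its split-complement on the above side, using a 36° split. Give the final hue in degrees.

341 + 218 = 559 → 559 − 360 = 199°   (split-comp 38° ↑)
199 + 90 = 289°   (square ↑)
289 + 153 = 442 → 442 − 360 = 82°   (split-comp 27° ↓)
82 + 180 = 262°   (complement)
262 − 120 = 142°   (triadic ↓)
142 + 216 = 358°   (split-comp 36° ↑)

358°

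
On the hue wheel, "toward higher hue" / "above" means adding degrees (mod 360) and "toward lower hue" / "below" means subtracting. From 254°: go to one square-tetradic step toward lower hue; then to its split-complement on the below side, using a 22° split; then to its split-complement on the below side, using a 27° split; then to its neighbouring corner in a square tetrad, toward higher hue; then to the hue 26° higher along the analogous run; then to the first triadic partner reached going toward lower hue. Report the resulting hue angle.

111°

square ↓ −90°: 254 − 90 = 164°
split-comp 22° ↓ +158°: 164 + 158 = 322°
split-comp 27° ↓ +153°: 322 + 153 = 475 → 475 − 360 = 115°
square ↑ +90°: 115 + 90 = 205°
analog 26° ↑ +26°: 205 + 26 = 231°
triadic ↓ −120°: 231 − 120 = 111°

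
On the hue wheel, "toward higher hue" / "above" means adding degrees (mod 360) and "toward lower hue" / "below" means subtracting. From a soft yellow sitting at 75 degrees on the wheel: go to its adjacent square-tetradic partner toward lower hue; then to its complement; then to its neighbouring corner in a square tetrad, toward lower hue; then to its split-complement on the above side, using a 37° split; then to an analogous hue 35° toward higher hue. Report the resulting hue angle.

−90° (square ↓): 75 − 90 = -15 → -15 + 360 = 345°
+180° (complement): 345 + 180 = 525 → 525 − 360 = 165°
−90° (square ↓): 165 − 90 = 75°
+217° (split-comp 37° ↑): 75 + 217 = 292°
+35° (analog 35° ↑): 292 + 35 = 327°

327°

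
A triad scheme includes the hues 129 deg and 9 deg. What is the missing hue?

249°

A triad places three hues 120° apart.
The full set through 9° is {9°, 129°, 249°}.
Given {9°, 129°}, the missing hue is 249°.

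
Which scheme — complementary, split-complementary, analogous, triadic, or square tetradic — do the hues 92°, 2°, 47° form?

analogous

Sort the hues: 2°, 47°, 92°.
Successive gaps around the wheel: 45°, 45°, 270°.
A run of hues at equal small steps (45°) with one large closing gap is an analogous group.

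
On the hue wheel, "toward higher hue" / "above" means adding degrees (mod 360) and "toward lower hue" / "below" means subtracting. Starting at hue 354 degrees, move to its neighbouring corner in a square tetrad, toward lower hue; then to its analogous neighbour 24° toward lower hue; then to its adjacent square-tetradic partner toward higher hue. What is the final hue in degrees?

330°

354 − 90 = 264°   (square ↓)
264 − 24 = 240°   (analog 24° ↓)
240 + 90 = 330°   (square ↑)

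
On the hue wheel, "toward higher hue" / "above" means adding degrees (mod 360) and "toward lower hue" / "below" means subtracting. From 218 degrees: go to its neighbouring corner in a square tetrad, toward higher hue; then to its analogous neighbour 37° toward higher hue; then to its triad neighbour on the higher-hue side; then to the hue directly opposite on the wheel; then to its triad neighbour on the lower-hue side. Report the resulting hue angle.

165°

square ↑ +90°: 218 + 90 = 308°
analog 37° ↑ +37°: 308 + 37 = 345°
triadic ↑ +120°: 345 + 120 = 465 → 465 − 360 = 105°
complement +180°: 105 + 180 = 285°
triadic ↓ −120°: 285 − 120 = 165°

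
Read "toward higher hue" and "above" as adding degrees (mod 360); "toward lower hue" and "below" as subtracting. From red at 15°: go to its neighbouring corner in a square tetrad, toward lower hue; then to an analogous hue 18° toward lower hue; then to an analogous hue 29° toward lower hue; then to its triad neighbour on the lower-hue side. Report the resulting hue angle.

square ↓ −90°: 15 − 90 = -75 → -75 + 360 = 285°
analog 18° ↓ −18°: 285 − 18 = 267°
analog 29° ↓ −29°: 267 − 29 = 238°
triadic ↓ −120°: 238 − 120 = 118°

118°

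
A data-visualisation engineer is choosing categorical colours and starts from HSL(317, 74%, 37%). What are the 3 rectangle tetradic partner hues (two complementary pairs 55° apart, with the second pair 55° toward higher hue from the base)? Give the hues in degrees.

A rectangular tetradic uses two complementary pairs 55° apart: offsets 0°, 55°, 180°, 235°.
317 + 55 = 372 → 372 − 360 = 12°
317 + 180 = 497 → 497 − 360 = 137°
317 + 235 = 552 → 552 − 360 = 192°

12°, 137°, 192°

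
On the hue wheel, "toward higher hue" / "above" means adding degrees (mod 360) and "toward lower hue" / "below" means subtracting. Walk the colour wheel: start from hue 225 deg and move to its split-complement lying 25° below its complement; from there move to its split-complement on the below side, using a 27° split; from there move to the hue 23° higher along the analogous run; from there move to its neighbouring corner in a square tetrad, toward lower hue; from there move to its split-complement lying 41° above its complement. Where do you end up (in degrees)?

+155° (split-comp 25° ↓): 225 + 155 = 380 → 380 − 360 = 20°
+153° (split-comp 27° ↓): 20 + 153 = 173°
+23° (analog 23° ↑): 173 + 23 = 196°
−90° (square ↓): 196 − 90 = 106°
+221° (split-comp 41° ↑): 106 + 221 = 327°

327°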